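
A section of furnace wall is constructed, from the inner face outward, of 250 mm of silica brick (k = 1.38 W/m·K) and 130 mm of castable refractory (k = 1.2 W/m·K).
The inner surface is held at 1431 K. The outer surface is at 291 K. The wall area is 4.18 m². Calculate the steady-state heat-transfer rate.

Series thermal resistances:
R_silica brick = L/(kA) = 0.25/(1.38×4.18) = 0.04334 K/W
R_castable refractory = L/(kA) = 0.13/(1.2×4.18) = 0.02592 K/W
R_total = 0.06926 K/W
Q = ΔT / R_total = 1140 / 0.06926

Q ≈ 16500 W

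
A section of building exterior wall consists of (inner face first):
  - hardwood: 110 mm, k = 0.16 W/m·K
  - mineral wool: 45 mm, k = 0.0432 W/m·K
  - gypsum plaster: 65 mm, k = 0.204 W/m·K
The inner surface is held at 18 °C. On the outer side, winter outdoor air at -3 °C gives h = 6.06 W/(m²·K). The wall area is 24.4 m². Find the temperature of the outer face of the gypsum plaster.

Model the wall as resistances in series:
R_hardwood = L/(kA) = 0.11/(0.16×24.4) = 0.02818 K/W
R_mineral wool = L/(kA) = 0.045/(0.0432×24.4) = 0.04269 K/W
R_gypsum plaster = L/(kA) = 0.065/(0.204×24.4) = 0.01306 K/W
R_outer film = 1/(h_o·A) = 1/(6.06×24.4) = 0.006763 K/W
R_total = 0.09069 K/W;  Q = ΔT/R_total = 21/0.09069 = 231.6 W
T_interface = T_inner − Q·ΣR(inner→interface) = 18 − 232×0.08393

T ≈ -1.43 °C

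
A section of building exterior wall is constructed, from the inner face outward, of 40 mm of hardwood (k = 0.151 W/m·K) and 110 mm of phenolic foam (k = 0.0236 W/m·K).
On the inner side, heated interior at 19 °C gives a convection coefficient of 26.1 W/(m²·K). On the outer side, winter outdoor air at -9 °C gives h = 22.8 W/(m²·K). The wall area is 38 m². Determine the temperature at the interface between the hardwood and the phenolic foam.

T ≈ 17.3 °C

Treating each layer as a thermal resistance in series:
R_inner film = 1/(h_i·A) = 1/(26.1×38) = 0.001008 K/W
R_hardwood = L/(kA) = 0.04/(0.151×38) = 0.006971 K/W
R_phenolic foam = L/(kA) = 0.11/(0.0236×38) = 0.1227 K/W
R_outer film = 1/(h_o·A) = 1/(22.8×38) = 0.001154 K/W
R_total = 0.1318 K/W;  Q = ΔT/R_total = 28/0.1318 = 212.5 W
T_interface = T_inner − Q·ΣR(inner→interface) = 19 − 212×0.007979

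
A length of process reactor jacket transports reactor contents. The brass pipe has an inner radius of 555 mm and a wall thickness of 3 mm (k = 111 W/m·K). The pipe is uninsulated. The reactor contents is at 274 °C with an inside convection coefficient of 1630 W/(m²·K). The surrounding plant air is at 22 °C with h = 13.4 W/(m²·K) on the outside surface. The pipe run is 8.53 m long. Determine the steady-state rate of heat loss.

For a radial system each layer contributes R = ln(r_out/r_in)/(2πkL); films add R = 1/(hA).
R_inner film = 1/(h_i·2πr₁L) = 1/(1630×2π×0.555×8.53) = 2.062×10^-5 K/W
R_brass pipe wall = ln(558/555)/(2π×111×8.53) = 9.062×10^-7 K/W
R_outer film = 1/(h_o·2πr_oL) = 1/(13.4×2π×0.558×8.53) = 0.002495 K/W
R_total = 0.002517 K/W
Q = ΔT/R_total = 252/0.002517

Q ≈ 100000 W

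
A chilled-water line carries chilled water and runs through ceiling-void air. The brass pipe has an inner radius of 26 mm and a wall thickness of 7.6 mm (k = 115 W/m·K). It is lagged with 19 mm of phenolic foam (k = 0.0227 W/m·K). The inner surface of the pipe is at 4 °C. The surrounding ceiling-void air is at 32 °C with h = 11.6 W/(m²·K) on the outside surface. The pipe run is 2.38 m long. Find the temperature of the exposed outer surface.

For a radial system each layer contributes R = ln(r_out/r_in)/(2πkL); films add R = 1/(hA).
R_brass pipe wall = ln(33.6/26)/(2π×115×2.38) = 1.491×10^-4 K/W
R_phenolic foam = ln(52.6/33.6)/(2π×0.0227×2.38) = 1.32 K/W
R_outer film = 1/(h_o·2πr_oL) = 1/(11.6×2π×0.0526×2.38) = 0.1096 K/W
R_total = 1.43 K/W
Q = ΔT/R_total = 28/1.43
Q = 19.6 W
T_interface = T_inner + Q·ΣR(inner→interface) = 4 + 19.6×1.32

T ≈ 29.9 °C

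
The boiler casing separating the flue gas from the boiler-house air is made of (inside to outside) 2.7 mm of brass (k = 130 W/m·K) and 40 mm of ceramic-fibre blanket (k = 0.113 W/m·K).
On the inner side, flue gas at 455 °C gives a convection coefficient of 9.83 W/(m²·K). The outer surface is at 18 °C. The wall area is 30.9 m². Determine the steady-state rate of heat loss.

Series thermal resistances:
R_inner film = 1/(h_i·A) = 1/(9.83×30.9) = 0.003292 K/W
R_brass = L/(kA) = 0.0027/(130×30.9) = 6.721×10^-7 K/W
R_ceramic-fibre blanket = L/(kA) = 0.04/(0.113×30.9) = 0.01146 K/W
R_total = 0.01475 K/W
Q = ΔT / R_total = 437 / 0.01475

Q ≈ 29600 W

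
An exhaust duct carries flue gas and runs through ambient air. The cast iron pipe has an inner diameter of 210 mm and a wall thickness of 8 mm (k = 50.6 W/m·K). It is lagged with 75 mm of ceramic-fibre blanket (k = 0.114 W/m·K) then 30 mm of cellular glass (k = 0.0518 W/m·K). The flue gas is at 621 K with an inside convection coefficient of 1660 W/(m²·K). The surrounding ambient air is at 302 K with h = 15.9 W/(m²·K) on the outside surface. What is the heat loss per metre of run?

q′ ≈ 263 W/m

Per-layer cylindrical resistances, series-summed:
R_inner film = 1/(h_i·2πr₁L) = 1/(1660×2π×0.105×1) = 9.131×10^-4 K/W
R_cast iron pipe wall = ln(113/105)/(2π×50.6×1) = 2.31×10^-4 K/W
R_ceramic-fibre blanket = ln(188/113)/(2π×0.114×1) = 0.7107 K/W
R_cellular glass = ln(218/188)/(2π×0.0518×1) = 0.4549 K/W
R_outer film = 1/(h_o·2πr_oL) = 1/(15.9×2π×0.218×1) = 0.04592 K/W
R_total = 1.213 K/W
Q = ΔT/R_total = 319/1.213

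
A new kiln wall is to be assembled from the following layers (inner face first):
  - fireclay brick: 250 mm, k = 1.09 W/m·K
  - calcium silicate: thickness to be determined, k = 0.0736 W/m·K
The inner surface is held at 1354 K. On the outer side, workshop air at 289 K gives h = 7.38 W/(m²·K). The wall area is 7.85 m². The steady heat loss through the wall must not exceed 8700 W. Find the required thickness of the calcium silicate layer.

L ≈ 43.9 mm

Model the wall as resistances in series:
R_fireclay brick = L/(kA) = 0.25/(1.09×7.85) = 0.02922 K/W
R_outer film = 1/(h_o·A) = 1/(7.38×7.85) = 0.01726 K/W
Sum of the known resistances R_other = 0.04648 K/W
Required total resistance R_tot = ΔT/Q_allow = 1065/8700 = 0.1224 K/W
R_calcium silicate = R_tot − R_other = 0.07593 K/W
L = R·k·A = 0.07593×0.0736×7.85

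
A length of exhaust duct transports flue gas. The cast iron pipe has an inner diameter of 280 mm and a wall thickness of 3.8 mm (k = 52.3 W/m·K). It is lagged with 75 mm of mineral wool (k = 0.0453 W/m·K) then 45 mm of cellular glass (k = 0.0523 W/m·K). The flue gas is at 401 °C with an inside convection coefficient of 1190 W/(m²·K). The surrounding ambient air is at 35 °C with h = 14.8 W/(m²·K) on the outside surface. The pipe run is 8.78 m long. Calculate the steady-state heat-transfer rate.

Per-layer cylindrical resistances, series-summed:
R_inner film = 1/(h_i·2πr₁L) = 1/(1190×2π×0.14×8.78) = 1.088×10^-4 K/W
R_cast iron pipe wall = ln(143.8/140)/(2π×52.3×8.78) = 9.282×10^-6 K/W
R_mineral wool = ln(218.8/143.8)/(2π×0.0453×8.78) = 0.168 K/W
R_cellular glass = ln(263.8/218.8)/(2π×0.0523×8.78) = 0.06483 K/W
R_outer film = 1/(h_o·2πr_oL) = 1/(14.8×2π×0.2638×8.78) = 0.004643 K/W
R_total = 0.2375 K/W
Q = ΔT/R_total = 366/0.2375

Q ≈ 1540 W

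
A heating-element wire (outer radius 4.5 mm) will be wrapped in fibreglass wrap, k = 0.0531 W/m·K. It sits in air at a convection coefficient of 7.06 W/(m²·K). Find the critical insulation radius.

For a cylinder r_cr = k/h = 0.0531/7.06
r_cr = 7.52 mm; since the bare radius (4.5 mm) is below r_cr, adding a thin layer of insulation will *increase* heat loss.

r_cr ≈ 7.52 mm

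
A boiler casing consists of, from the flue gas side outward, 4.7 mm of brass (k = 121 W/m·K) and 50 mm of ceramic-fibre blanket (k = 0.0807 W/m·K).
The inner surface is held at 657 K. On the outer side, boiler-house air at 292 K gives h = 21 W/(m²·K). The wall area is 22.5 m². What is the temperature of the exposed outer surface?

Model the wall as resistances in series:
R_brass = L/(kA) = 0.0047/(121×22.5) = 1.726×10^-6 K/W
R_ceramic-fibre blanket = L/(kA) = 0.05/(0.0807×22.5) = 0.02754 K/W
R_outer film = 1/(h_o·A) = 1/(21×22.5) = 0.002116 K/W
R_total = 0.02965 K/W;  Q = ΔT/R_total = 365/0.02965 = 12310 W
T_interface = T_inner − Q·ΣR(inner→interface) = 657 − 12300×0.02754

T ≈ 318 K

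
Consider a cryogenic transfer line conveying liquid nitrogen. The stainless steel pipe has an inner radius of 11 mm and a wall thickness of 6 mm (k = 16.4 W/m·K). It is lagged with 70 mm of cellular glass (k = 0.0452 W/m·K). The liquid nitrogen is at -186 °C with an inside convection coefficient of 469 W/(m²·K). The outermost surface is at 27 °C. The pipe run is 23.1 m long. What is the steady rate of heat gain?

For a radial system each layer contributes R = ln(r_out/r_in)/(2πkL); films add R = 1/(hA).
R_inner film = 1/(h_i·2πr₁L) = 1/(469×2π×0.011×23.1) = 0.001335 K/W
R_stainless steel pipe wall = ln(17/11)/(2π×16.4×23.1) = 1.829×10^-4 K/W
R_cellular glass = ln(87/17)/(2π×0.0452×23.1) = 0.2489 K/W
R_total = 0.2504 K/W
Q = ΔT/R_total = 213/0.2504

Q ≈ 851 W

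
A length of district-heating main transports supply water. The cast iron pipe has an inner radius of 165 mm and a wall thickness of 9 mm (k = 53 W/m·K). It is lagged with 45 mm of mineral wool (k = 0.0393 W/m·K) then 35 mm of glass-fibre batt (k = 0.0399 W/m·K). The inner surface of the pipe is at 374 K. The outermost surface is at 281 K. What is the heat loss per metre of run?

q′ ≈ 61.1 W/m

Treating each annulus and film as a series resistance:
R_cast iron pipe wall = ln(174/165)/(2π×53×1) = 1.595×10^-4 K/W
R_mineral wool = ln(219/174)/(2π×0.0393×1) = 0.9315 K/W
R_glass-fibre batt = ln(254/219)/(2π×0.0399×1) = 0.5914 K/W
R_total = 1.523 K/W
Q = ΔT/R_total = 93/1.523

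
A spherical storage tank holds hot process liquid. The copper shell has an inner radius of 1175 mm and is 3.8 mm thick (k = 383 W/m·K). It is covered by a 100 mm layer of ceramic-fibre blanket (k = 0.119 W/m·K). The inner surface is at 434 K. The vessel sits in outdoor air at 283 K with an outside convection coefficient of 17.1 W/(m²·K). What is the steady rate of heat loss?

Radial (spherical) resistances in series:
R_copper shell = (1/1.175 − 1/1.1788)/(4π×383) = 5.7×10^-7 K/W
R_ceramic-fibre blanket = (1/1.1788 − 1/1.2788)/(4π×0.119) = 0.04436 K/W
R_outer film = 1/(h·4πr_o²) = 1/(17.1×4π×1.2788²) = 0.002846 K/W
R_total = 0.04721 K/W
Q = ΔT/R_total = 151/0.04721

Q ≈ 3200 W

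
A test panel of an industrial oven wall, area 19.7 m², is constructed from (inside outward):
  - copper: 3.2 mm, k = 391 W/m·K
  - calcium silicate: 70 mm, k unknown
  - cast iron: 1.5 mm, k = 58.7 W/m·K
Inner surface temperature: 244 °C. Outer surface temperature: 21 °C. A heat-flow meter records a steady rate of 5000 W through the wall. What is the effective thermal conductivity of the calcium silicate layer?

k ≈ 0.0797 W/(m·K)

Model the wall as resistances in series:
R_copper = L/(kA) = 0.0032/(391×19.7) = 4.154×10^-7 K/W
R_cast iron = L/(kA) = 0.0015/(58.7×19.7) = 1.297×10^-6 K/W
Sum of known resistances R_other = 1.713×10^-6 K/W
Total R = ΔT/Q = 223/5000 = 0.0446 K/W
R_calcium silicate = R_total − R_other = 0.0446 K/W
k = L/(R·A) = 0.07/(0.0446×19.7)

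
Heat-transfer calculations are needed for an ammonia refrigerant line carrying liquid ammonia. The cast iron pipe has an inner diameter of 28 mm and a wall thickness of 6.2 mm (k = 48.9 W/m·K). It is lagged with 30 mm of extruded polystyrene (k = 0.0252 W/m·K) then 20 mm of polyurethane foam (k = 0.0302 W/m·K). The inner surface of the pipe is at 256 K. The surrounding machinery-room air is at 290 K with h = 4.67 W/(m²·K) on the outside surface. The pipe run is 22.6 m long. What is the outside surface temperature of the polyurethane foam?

T ≈ 288 K

Per-layer cylindrical resistances, series-summed:
R_cast iron pipe wall = ln(20.2/14)/(2π×48.9×22.6) = 5.28×10^-5 K/W
R_extruded polystyrene = ln(50.2/20.2)/(2π×0.0252×22.6) = 0.2544 K/W
R_polyurethane foam = ln(70.2/50.2)/(2π×0.0302×22.6) = 0.0782 K/W
R_outer film = 1/(h_o·2πr_oL) = 1/(4.67×2π×0.0702×22.6) = 0.02148 K/W
R_total = 0.3541 K/W
Q = ΔT/R_total = 34/0.3541
Q = 96 W
T_interface = T_inner + Q·ΣR(inner→interface) = 256 + 96×0.3326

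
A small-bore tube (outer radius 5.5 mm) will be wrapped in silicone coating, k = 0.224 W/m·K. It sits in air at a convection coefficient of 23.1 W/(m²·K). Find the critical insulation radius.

r_cr ≈ 9.7 mm

For a cylinder r_cr = k/h = 0.224/23.1
r_cr = 9.7 mm; since the bare radius (5.5 mm) is below r_cr, adding a thin layer of insulation will *increase* heat loss.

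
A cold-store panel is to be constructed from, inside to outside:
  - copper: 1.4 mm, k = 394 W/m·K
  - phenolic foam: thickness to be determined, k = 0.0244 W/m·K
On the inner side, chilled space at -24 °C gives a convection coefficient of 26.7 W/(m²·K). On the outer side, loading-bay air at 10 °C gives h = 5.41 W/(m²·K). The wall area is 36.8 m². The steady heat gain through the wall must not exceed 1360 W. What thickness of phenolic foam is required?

L ≈ 17 mm

Model the wall as resistances in series:
R_inner film = 1/(h_i·A) = 1/(26.7×36.8) = 0.001018 K/W
R_copper = L/(kA) = 0.0014/(394×36.8) = 9.656×10^-8 K/W
R_outer film = 1/(h_o·A) = 1/(5.41×36.8) = 0.005023 K/W
Sum of the known resistances R_other = 0.006041 K/W
Required total resistance R_tot = ΔT/Q_allow = 34/1360 = 0.025 K/W
R_phenolic foam = R_tot − R_other = 0.01896 K/W
L = R·k·A = 0.01896×0.0244×36.8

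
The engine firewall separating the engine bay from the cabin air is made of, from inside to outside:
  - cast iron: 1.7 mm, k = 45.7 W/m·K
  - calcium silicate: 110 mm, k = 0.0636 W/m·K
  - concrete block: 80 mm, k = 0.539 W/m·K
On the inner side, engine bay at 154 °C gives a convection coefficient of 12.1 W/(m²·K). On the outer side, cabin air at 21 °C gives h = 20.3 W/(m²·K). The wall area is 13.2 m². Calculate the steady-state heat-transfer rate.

Q ≈ 873 W

Series thermal resistances:
R_inner film = 1/(h_i·A) = 1/(12.1×13.2) = 0.006261 K/W
R_cast iron = L/(kA) = 0.0017/(45.7×13.2) = 2.818×10^-6 K/W
R_calcium silicate = L/(kA) = 0.11/(0.0636×13.2) = 0.131 K/W
R_concrete block = L/(kA) = 0.08/(0.539×13.2) = 0.01124 K/W
R_outer film = 1/(h_o·A) = 1/(20.3×13.2) = 0.003732 K/W
R_total = 0.1523 K/W
Q = ΔT / R_total = 133 / 0.1523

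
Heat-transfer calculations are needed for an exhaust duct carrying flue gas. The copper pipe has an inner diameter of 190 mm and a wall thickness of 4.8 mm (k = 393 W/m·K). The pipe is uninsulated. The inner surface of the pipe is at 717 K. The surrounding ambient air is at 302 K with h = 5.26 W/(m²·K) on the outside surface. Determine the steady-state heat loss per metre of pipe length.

q′ ≈ 1370 W/m

For a radial system each layer contributes R = ln(r_out/r_in)/(2πkL); films add R = 1/(hA).
R_copper pipe wall = ln(99.8/95)/(2π×393×1) = 1.996×10^-5 K/W
R_outer film = 1/(h_o·2πr_oL) = 1/(5.26×2π×0.0998×1) = 0.3032 K/W
R_total = 0.3032 K/W
Q = ΔT/R_total = 415/0.3032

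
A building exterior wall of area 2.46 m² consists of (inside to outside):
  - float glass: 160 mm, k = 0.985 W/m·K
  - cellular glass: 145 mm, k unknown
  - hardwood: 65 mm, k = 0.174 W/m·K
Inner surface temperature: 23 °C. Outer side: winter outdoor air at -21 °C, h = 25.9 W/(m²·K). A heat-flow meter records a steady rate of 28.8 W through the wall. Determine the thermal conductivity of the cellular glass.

Treating each layer as a thermal resistance in series:
R_float glass = L/(kA) = 0.16/(0.985×2.46) = 0.06603 K/W
R_hardwood = L/(kA) = 0.065/(0.174×2.46) = 0.1519 K/W
R_outer film = 1/(h_o·A) = 1/(25.9×2.46) = 0.0157 K/W
Sum of known resistances R_other = 0.2336 K/W
Total R = ΔT/Q = 44/28.8 = 1.528 K/W
R_cellular glass = R_total − R_other = 1.294 K/W
k = L/(R·A) = 0.145/(1.294×2.46)

k ≈ 0.0455 W/(m·K)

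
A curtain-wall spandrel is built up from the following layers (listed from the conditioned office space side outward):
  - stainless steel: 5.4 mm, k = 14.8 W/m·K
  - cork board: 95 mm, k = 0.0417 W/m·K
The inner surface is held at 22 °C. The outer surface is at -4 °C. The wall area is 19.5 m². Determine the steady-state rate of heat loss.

Series thermal resistances:
R_stainless steel = L/(kA) = 0.0054/(14.8×19.5) = 1.871×10^-5 K/W
R_cork board = L/(kA) = 0.095/(0.0417×19.5) = 0.1168 K/W
R_total = 0.1168 K/W
Q = ΔT / R_total = 26 / 0.1168

Q ≈ 223 W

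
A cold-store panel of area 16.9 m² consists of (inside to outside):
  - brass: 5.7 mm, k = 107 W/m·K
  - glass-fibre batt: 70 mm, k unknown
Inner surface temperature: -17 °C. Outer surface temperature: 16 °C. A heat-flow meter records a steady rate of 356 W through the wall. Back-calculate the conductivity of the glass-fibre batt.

Treating each layer as a thermal resistance in series:
R_brass = L/(kA) = 0.0057/(107×16.9) = 3.152×10^-6 K/W
Sum of known resistances R_other = 3.152×10^-6 K/W
Total R = ΔT/Q = 33/356 = 0.0927 K/W
R_glass-fibre batt = R_total − R_other = 0.09269 K/W
k = L/(R·A) = 0.07/(0.09269×16.9)

k ≈ 0.0447 W/(m·K)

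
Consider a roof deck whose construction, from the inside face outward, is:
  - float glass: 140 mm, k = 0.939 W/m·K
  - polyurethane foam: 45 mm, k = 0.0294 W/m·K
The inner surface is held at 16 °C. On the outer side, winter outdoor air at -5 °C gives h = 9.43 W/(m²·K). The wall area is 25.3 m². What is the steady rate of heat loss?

Q ≈ 298 W

Series thermal resistances:
R_float glass = L/(kA) = 0.14/(0.939×25.3) = 0.005893 K/W
R_polyurethane foam = L/(kA) = 0.045/(0.0294×25.3) = 0.0605 K/W
R_outer film = 1/(h_o·A) = 1/(9.43×25.3) = 0.004191 K/W
R_total = 0.07058 K/W
Q = ΔT / R_total = 21 / 0.07058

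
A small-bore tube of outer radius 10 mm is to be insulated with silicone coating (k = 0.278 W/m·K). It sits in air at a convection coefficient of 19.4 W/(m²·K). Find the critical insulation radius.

r_cr ≈ 14.3 mm

For a cylinder r_cr = k/h = 0.278/19.4
r_cr = 14.3 mm; since the bare radius (10 mm) is below r_cr, adding a thin layer of insulation will *increase* heat loss.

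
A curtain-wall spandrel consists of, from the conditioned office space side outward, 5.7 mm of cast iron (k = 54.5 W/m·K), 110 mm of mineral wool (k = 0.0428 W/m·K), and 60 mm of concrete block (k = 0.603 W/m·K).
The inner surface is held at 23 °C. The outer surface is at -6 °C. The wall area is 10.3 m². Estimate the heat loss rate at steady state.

Q ≈ 112 W

Thermal resistances in series:
R_cast iron = L/(kA) = 0.0057/(54.5×10.3) = 1.015×10^-5 K/W
R_mineral wool = L/(kA) = 0.11/(0.0428×10.3) = 0.2495 K/W
R_concrete block = L/(kA) = 0.06/(0.603×10.3) = 0.00966 K/W
R_total = 0.2592 K/W
Q = ΔT / R_total = 29 / 0.2592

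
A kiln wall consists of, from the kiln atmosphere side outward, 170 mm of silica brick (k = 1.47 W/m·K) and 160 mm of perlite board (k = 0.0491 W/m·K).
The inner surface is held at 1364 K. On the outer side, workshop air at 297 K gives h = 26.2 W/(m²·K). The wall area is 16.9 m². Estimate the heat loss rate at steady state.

Using the resistance-network approach (series):
R_silica brick = L/(kA) = 0.17/(1.47×16.9) = 0.006843 K/W
R_perlite board = L/(kA) = 0.16/(0.0491×16.9) = 0.1928 K/W
R_outer film = 1/(h_o·A) = 1/(26.2×16.9) = 0.002258 K/W
R_total = 0.2019 K/W
Q = ΔT / R_total = 1067 / 0.2019

Q ≈ 5280 W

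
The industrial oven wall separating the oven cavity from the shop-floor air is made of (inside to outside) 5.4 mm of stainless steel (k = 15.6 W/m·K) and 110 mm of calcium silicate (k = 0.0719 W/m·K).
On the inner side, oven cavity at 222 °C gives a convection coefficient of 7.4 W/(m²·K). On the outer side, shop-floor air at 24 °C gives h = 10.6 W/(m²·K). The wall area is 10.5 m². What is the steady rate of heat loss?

Thermal resistances in series:
R_inner film = 1/(h_i·A) = 1/(7.4×10.5) = 0.01287 K/W
R_stainless steel = L/(kA) = 0.0054/(15.6×10.5) = 3.297×10^-5 K/W
R_calcium silicate = L/(kA) = 0.11/(0.0719×10.5) = 0.1457 K/W
R_outer film = 1/(h_o·A) = 1/(10.6×10.5) = 0.008985 K/W
R_total = 0.1676 K/W
Q = ΔT / R_total = 198 / 0.1676

Q ≈ 1180 W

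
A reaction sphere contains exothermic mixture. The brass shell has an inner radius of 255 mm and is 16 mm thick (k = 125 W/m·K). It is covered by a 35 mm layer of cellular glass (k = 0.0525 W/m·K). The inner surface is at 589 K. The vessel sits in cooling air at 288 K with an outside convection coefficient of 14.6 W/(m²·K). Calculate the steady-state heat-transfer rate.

Q ≈ 431 W

Spherical conduction: R = (1/r_in − 1/r_out)/(4πk) per layer; series-sum.
R_brass shell = (1/0.255 − 1/0.271)/(4π×125) = 1.474×10^-4 K/W
R_cellular glass = (1/0.271 − 1/0.306)/(4π×0.0525) = 0.6397 K/W
R_outer film = 1/(h·4πr_o²) = 1/(14.6×4π×0.306²) = 0.05821 K/W
R_total = 0.6981 K/W
Q = ΔT/R_total = 301/0.6981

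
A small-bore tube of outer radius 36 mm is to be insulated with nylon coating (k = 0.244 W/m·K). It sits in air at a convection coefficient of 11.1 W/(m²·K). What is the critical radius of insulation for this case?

For a cylinder r_cr = k/h = 0.244/11.1
r_cr = 22 mm; since the bare radius (36 mm) is above r_cr, any added insulation will reduce heat loss.

r_cr ≈ 22 mm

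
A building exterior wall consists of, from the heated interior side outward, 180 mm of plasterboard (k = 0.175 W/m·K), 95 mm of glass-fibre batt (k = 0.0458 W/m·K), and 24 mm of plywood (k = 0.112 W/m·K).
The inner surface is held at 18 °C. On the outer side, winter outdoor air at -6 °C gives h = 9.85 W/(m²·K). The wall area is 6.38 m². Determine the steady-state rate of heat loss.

Q ≈ 44.8 W

Model the wall as resistances in series:
R_plasterboard = L/(kA) = 0.18/(0.175×6.38) = 0.1612 K/W
R_glass-fibre batt = L/(kA) = 0.095/(0.0458×6.38) = 0.3251 K/W
R_plywood = L/(kA) = 0.024/(0.112×6.38) = 0.03359 K/W
R_outer film = 1/(h_o·A) = 1/(9.85×6.38) = 0.01591 K/W
R_total = 0.5358 K/W
Q = ΔT / R_total = 24 / 0.5358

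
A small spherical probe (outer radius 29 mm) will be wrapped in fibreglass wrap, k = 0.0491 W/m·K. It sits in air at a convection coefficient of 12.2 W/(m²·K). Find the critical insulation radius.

For a sphere r_cr = 2k/h = 2×0.0491/12.2
r_cr = 8.05 mm; since the bare radius (29 mm) is above r_cr, any added insulation will reduce heat loss.

r_cr ≈ 8.05 mm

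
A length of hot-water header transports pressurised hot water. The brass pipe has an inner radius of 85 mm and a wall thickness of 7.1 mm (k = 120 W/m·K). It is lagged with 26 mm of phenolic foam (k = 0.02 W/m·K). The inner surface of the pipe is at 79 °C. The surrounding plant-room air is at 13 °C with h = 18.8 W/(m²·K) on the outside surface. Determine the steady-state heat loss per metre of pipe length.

For a radial system each layer contributes R = ln(r_out/r_in)/(2πkL); films add R = 1/(hA).
R_brass pipe wall = ln(92.1/85)/(2π×120×1) = 1.064×10^-4 K/W
R_phenolic foam = ln(118.1/92.1)/(2π×0.02×1) = 1.979 K/W
R_outer film = 1/(h_o·2πr_oL) = 1/(18.8×2π×0.1181×1) = 0.07168 K/W
R_total = 2.051 K/W
Q = ΔT/R_total = 66/2.051

q′ ≈ 32.2 W/m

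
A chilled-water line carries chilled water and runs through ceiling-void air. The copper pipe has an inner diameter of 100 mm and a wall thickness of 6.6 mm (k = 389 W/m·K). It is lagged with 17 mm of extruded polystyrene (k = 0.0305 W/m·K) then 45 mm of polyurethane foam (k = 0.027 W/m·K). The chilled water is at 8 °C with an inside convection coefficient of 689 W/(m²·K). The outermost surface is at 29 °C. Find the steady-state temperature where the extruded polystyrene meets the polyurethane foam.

Cylindrical conduction, so R = ln(r₂/r₁)/(2πkL) per layer, in series:
R_inner film = 1/(h_i·2πr₁L) = 1/(689×2π×0.05×1) = 0.00462 K/W
R_copper pipe wall = ln(56.6/50)/(2π×389×1) = 5.073×10^-5 K/W
R_extruded polystyrene = ln(73.6/56.6)/(2π×0.0305×1) = 1.37 K/W
R_polyurethane foam = ln(118.6/73.6)/(2π×0.027×1) = 2.812 K/W
R_total = 4.188 K/W
Q = ΔT/R_total = 21/4.188
Q = 5.01 W/m
T_interface = T_inner + Q·ΣR(inner→interface) = 8 + 5.01×1.375

T ≈ 14.9 °C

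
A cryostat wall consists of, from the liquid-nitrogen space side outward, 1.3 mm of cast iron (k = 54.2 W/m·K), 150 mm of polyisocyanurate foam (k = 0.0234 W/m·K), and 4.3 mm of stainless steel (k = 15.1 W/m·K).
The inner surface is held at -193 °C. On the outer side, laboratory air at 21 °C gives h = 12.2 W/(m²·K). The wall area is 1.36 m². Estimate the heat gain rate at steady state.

Q ≈ 44.8 W

Thermal resistances in series:
R_cast iron = L/(kA) = 0.0013/(54.2×1.36) = 1.764×10^-5 K/W
R_polyisocyanurate foam = L/(kA) = 0.15/(0.0234×1.36) = 4.713 K/W
R_stainless steel = L/(kA) = 0.0043/(15.1×1.36) = 2.094×10^-4 K/W
R_outer film = 1/(h_o·A) = 1/(12.2×1.36) = 0.06027 K/W
R_total = 4.774 K/W
Q = ΔT / R_total = 214 / 4.774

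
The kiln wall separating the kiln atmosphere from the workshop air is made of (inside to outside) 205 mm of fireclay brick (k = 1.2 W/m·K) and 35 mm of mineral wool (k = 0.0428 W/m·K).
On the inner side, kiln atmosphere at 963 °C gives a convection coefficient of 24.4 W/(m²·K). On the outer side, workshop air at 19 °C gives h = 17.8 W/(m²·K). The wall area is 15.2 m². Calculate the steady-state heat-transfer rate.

Thermal resistances in series:
R_inner film = 1/(h_i·A) = 1/(24.4×15.2) = 0.002696 K/W
R_fireclay brick = L/(kA) = 0.205/(1.2×15.2) = 0.01124 K/W
R_mineral wool = L/(kA) = 0.035/(0.0428×15.2) = 0.0538 K/W
R_outer film = 1/(h_o·A) = 1/(17.8×15.2) = 0.003696 K/W
R_total = 0.07143 K/W
Q = ΔT / R_total = 944 / 0.07143

Q ≈ 13200 W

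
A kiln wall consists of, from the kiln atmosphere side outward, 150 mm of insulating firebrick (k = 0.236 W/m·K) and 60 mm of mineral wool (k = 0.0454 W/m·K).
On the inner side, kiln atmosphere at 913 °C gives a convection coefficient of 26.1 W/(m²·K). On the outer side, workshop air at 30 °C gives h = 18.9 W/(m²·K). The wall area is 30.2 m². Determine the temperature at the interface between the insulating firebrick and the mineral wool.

Series thermal resistances:
R_inner film = 1/(h_i·A) = 1/(26.1×30.2) = 0.001269 K/W
R_insulating firebrick = L/(kA) = 0.15/(0.236×30.2) = 0.02105 K/W
R_mineral wool = L/(kA) = 0.06/(0.0454×30.2) = 0.04376 K/W
R_outer film = 1/(h_o·A) = 1/(18.9×30.2) = 0.001752 K/W
R_total = 0.06783 K/W;  Q = ΔT/R_total = 883/0.06783 = 13020 W
T_interface = T_inner − Q·ΣR(inner→interface) = 913 − 13000×0.02231

T ≈ 623 °C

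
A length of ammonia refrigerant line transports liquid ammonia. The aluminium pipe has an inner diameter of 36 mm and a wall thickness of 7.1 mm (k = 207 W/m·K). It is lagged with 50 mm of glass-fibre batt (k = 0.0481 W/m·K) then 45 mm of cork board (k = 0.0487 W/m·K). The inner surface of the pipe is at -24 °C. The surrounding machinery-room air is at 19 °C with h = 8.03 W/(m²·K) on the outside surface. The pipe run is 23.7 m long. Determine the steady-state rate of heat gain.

Per-layer cylindrical resistances, series-summed:
R_aluminium pipe wall = ln(25.1/18)/(2π×207×23.7) = 1.079×10^-5 K/W
R_glass-fibre batt = ln(75.1/25.1)/(2π×0.0481×23.7) = 0.153 K/W
R_cork board = ln(120.1/75.1)/(2π×0.0487×23.7) = 0.06474 K/W
R_outer film = 1/(h_o·2πr_oL) = 1/(8.03×2π×0.1201×23.7) = 0.006963 K/W
R_total = 0.2247 K/W
Q = ΔT/R_total = 43/0.2247

Q ≈ 191 W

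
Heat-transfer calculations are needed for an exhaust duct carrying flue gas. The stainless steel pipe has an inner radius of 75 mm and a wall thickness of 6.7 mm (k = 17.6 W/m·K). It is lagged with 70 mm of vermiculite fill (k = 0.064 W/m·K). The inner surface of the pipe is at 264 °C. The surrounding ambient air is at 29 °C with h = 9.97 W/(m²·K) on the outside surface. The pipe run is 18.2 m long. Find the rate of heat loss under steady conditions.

Q ≈ 2600 W

Radial resistances (cylindrical: R_cond = ln(r_o/r_i)/(2πkL), R_conv = 1/(h·2πrL)):
R_stainless steel pipe wall = ln(81.7/75)/(2π×17.6×18.2) = 4.251×10^-5 K/W
R_vermiculite fill = ln(151.7/81.7)/(2π×0.064×18.2) = 0.08456 K/W
R_outer film = 1/(h_o·2πr_oL) = 1/(9.97×2π×0.1517×18.2) = 0.005782 K/W
R_total = 0.09038 K/W
Q = ΔT/R_total = 235/0.09038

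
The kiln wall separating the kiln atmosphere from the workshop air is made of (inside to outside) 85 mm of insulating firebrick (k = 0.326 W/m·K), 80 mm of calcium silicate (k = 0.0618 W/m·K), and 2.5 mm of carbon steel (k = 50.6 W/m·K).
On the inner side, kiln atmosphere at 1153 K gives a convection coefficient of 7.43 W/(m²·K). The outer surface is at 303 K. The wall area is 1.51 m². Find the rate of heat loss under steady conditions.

Using the resistance-network approach (series):
R_inner film = 1/(h_i·A) = 1/(7.43×1.51) = 0.08913 K/W
R_insulating firebrick = L/(kA) = 0.085/(0.326×1.51) = 0.1727 K/W
R_calcium silicate = L/(kA) = 0.08/(0.0618×1.51) = 0.8573 K/W
R_carbon steel = L/(kA) = 0.0025/(50.6×1.51) = 3.272×10^-5 K/W
R_total = 1.119 K/W
Q = ΔT / R_total = 850 / 1.119

Q ≈ 760 W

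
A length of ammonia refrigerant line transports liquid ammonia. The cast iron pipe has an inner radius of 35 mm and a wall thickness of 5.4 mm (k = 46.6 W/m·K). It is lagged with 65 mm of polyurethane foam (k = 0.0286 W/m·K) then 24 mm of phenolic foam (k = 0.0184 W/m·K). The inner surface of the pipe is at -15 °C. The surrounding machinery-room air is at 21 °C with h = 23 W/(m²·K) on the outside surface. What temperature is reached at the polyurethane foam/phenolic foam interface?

T ≈ 11.8 °C

Treating each annulus and film as a series resistance:
R_cast iron pipe wall = ln(40.4/35)/(2π×46.6×1) = 4.9×10^-4 K/W
R_polyurethane foam = ln(105.4/40.4)/(2π×0.0286×1) = 5.336 K/W
R_phenolic foam = ln(129.4/105.4)/(2π×0.0184×1) = 1.774 K/W
R_outer film = 1/(h_o·2πr_oL) = 1/(23×2π×0.1294×1) = 0.05348 K/W
R_total = 7.165 K/W
Q = ΔT/R_total = 36/7.165
Q = 5.02 W/m
T_interface = T_inner + Q·ΣR(inner→interface) = -15 + 5.02×5.337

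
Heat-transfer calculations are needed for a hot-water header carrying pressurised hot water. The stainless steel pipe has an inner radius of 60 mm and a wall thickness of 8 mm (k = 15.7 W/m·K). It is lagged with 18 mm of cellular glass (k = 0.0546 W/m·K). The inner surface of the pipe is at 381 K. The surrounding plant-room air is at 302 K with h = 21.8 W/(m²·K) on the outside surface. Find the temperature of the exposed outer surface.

Cylindrical conduction, so R = ln(r₂/r₁)/(2πkL) per layer, in series:
R_stainless steel pipe wall = ln(68/60)/(2π×15.7×1) = 0.001269 K/W
R_cellular glass = ln(86/68)/(2π×0.0546×1) = 0.6845 K/W
R_outer film = 1/(h_o·2πr_oL) = 1/(21.8×2π×0.086×1) = 0.08489 K/W
R_total = 0.7707 K/W
Q = ΔT/R_total = 79/0.7707
Q = 103 W/m
T_interface = T_inner − Q·ΣR(inner→interface) = 381 − 103×0.6858

T ≈ 311 K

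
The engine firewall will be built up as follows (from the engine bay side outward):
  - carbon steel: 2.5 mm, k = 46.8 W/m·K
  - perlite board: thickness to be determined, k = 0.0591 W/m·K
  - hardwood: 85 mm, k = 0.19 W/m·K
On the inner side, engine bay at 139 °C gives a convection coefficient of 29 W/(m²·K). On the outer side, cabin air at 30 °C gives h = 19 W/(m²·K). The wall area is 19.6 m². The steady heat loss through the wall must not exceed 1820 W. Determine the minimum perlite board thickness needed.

L ≈ 37.8 mm

Model the wall as resistances in series:
R_inner film = 1/(h_i·A) = 1/(29×19.6) = 0.001759 K/W
R_carbon steel = L/(kA) = 0.0025/(46.8×19.6) = 2.725×10^-6 K/W
R_hardwood = L/(kA) = 0.085/(0.19×19.6) = 0.02282 K/W
R_outer film = 1/(h_o·A) = 1/(19×19.6) = 0.002685 K/W
Sum of the known resistances R_other = 0.02727 K/W
Required total resistance R_tot = ΔT/Q_allow = 109/1820 = 0.05989 K/W
R_perlite board = R_tot − R_other = 0.03262 K/W
L = R·k·A = 0.03262×0.0591×19.6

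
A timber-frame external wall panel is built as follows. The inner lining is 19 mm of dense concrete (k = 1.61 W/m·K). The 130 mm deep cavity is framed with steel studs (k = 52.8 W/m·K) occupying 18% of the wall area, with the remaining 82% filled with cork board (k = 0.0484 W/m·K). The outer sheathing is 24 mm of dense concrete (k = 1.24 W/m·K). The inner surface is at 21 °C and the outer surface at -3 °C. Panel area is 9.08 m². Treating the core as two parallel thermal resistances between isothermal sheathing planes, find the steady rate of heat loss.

Q ≈ 4870 W

Sheathing layers in series; stud and cavity paths in parallel between them.
R_inner = 0.019/(1.61×9.08) = 0.0013 K/W
R_stud  = 0.13/(52.8×0.18×9.08) = 0.001506 K/W
R_cav   = 0.13/(0.0484×0.82×9.08) = 0.3607 K/W
1/R_core = 1/R_stud + 1/R_cav → R_core = 0.0015 K/W
R_outer = 0.024/(1.24×9.08) = 0.002132 K/W
R_total = 0.004931 K/W
Q = ΔT/R_total = 24/0.004931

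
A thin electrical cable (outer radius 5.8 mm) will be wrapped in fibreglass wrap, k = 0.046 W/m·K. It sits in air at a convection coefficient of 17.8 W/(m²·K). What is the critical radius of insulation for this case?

For a cylinder r_cr = k/h = 0.046/17.8
r_cr = 2.58 mm; since the bare radius (5.8 mm) is above r_cr, any added insulation will reduce heat loss.

r_cr ≈ 2.58 mm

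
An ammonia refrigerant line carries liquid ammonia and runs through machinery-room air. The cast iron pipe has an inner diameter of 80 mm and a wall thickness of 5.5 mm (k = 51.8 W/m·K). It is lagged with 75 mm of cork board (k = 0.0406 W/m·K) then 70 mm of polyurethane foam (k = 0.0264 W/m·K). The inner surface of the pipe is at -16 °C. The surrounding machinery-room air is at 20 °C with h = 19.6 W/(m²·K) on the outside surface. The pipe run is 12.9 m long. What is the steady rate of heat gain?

Radial resistances (cylindrical: R_cond = ln(r_o/r_i)/(2πkL), R_conv = 1/(h·2πrL)):
R_cast iron pipe wall = ln(45.5/40)/(2π×51.8×12.9) = 3.069×10^-5 K/W
R_cork board = ln(120.5/45.5)/(2π×0.0406×12.9) = 0.296 K/W
R_polyurethane foam = ln(190.5/120.5)/(2π×0.0264×12.9) = 0.214 K/W
R_outer film = 1/(h_o·2πr_oL) = 1/(19.6×2π×0.1905×12.9) = 0.003304 K/W
R_total = 0.5133 K/W
Q = ΔT/R_total = 36/0.5133

Q ≈ 70.1 W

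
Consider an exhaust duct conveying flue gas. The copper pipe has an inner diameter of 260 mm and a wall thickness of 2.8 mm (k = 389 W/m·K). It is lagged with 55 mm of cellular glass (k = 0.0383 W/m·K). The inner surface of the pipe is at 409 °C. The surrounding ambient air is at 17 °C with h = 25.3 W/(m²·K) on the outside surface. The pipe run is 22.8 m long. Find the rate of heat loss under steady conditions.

Q ≈ 6070 W

Per-layer cylindrical resistances, series-summed:
R_copper pipe wall = ln(132.8/130)/(2π×389×22.8) = 3.824×10^-7 K/W
R_cellular glass = ln(187.8/132.8)/(2π×0.0383×22.8) = 0.06316 K/W
R_outer film = 1/(h_o·2πr_oL) = 1/(25.3×2π×0.1878×22.8) = 0.001469 K/W
R_total = 0.06463 K/W
Q = ΔT/R_total = 392/0.06463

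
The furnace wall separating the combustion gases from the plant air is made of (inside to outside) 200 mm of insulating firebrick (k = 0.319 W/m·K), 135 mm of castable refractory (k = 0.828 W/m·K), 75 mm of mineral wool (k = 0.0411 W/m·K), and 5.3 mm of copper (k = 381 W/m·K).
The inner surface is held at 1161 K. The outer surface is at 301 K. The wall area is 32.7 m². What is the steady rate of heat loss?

Model the wall as resistances in series:
R_insulating firebrick = L/(kA) = 0.2/(0.319×32.7) = 0.01917 K/W
R_castable refractory = L/(kA) = 0.135/(0.828×32.7) = 0.004986 K/W
R_mineral wool = L/(kA) = 0.075/(0.0411×32.7) = 0.0558 K/W
R_copper = L/(kA) = 0.0053/(381×32.7) = 4.254×10^-7 K/W
R_total = 0.07996 K/W
Q = ΔT / R_total = 860 / 0.07996

Q ≈ 10800 W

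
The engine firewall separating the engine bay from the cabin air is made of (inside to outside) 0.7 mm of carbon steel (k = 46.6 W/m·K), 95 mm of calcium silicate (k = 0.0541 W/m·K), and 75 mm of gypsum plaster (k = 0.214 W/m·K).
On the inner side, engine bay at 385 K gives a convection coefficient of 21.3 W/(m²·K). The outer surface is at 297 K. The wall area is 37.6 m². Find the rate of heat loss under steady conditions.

Using the resistance-network approach (series):
R_inner film = 1/(h_i·A) = 1/(21.3×37.6) = 0.001249 K/W
R_carbon steel = L/(kA) = 0.0007/(46.6×37.6) = 3.995×10^-7 K/W
R_calcium silicate = L/(kA) = 0.095/(0.0541×37.6) = 0.0467 K/W
R_gypsum plaster = L/(kA) = 0.075/(0.214×37.6) = 0.009321 K/W
R_total = 0.05727 K/W
Q = ΔT / R_total = 88 / 0.05727

Q ≈ 1540 W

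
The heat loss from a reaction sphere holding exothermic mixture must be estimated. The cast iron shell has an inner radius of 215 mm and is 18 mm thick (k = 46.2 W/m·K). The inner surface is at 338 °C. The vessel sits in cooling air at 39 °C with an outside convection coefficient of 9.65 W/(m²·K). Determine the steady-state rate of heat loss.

Q ≈ 1960 W

For a spherical shell R = (1/r₁ − 1/r₂)/(4πk); film R = 1/(h·4πr²). In series:
R_cast iron shell = (1/0.215 − 1/0.233)/(4π×46.2) = 6.189×10^-4 K/W
R_outer film = 1/(h·4πr_o²) = 1/(9.65×4π×0.233²) = 0.1519 K/W
R_total = 0.1525 K/W
Q = ΔT/R_total = 299/0.1525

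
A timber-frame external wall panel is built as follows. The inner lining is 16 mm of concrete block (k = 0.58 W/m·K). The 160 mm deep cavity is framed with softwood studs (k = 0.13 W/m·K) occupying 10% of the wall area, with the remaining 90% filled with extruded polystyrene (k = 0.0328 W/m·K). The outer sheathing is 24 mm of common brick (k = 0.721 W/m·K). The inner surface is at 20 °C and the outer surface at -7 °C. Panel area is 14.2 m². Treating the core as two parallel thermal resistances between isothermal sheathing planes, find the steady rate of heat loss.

Sheathing layers in series; stud and cavity paths in parallel between them.
R_inner = 0.016/(0.58×14.2) = 0.001943 K/W
R_stud  = 0.16/(0.13×0.1×14.2) = 0.8667 K/W
R_cav   = 0.16/(0.0328×0.9×14.2) = 0.3817 K/W
1/R_core = 1/R_stud + 1/R_cav → R_core = 0.265 K/W
R_outer = 0.024/(0.721×14.2) = 0.002344 K/W
R_total = 0.2693 K/W
Q = ΔT/R_total = 27/0.2693

Q ≈ 100 W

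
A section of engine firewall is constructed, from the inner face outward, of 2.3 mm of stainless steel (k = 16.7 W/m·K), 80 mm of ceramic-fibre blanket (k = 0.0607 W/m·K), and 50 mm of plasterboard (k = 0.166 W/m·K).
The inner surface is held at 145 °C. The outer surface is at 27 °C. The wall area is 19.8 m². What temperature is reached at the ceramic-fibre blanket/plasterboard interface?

Thermal resistances in series:
R_stainless steel = L/(kA) = 0.0023/(16.7×19.8) = 6.956×10^-6 K/W
R_ceramic-fibre blanket = L/(kA) = 0.08/(0.0607×19.8) = 0.06656 K/W
R_plasterboard = L/(kA) = 0.05/(0.166×19.8) = 0.01521 K/W
R_total = 0.08178 K/W;  Q = ΔT/R_total = 118/0.08178 = 1443 W
T_interface = T_inner − Q·ΣR(inner→interface) = 145 − 1440×0.06657

T ≈ 48.9 °C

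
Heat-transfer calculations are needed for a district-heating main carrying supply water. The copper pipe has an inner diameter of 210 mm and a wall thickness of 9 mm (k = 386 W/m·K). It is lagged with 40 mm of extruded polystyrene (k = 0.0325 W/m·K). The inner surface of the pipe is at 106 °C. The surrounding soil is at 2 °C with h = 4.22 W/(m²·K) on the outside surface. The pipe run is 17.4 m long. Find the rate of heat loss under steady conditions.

Radial resistances (cylindrical: R_cond = ln(r_o/r_i)/(2πkL), R_conv = 1/(h·2πrL)):
R_copper pipe wall = ln(114/105)/(2π×386×17.4) = 1.949×10^-6 K/W
R_extruded polystyrene = ln(154/114)/(2π×0.0325×17.4) = 0.08464 K/W
R_outer film = 1/(h_o·2πr_oL) = 1/(4.22×2π×0.154×17.4) = 0.01407 K/W
R_total = 0.09872 K/W
Q = ΔT/R_total = 104/0.09872

Q ≈ 1050 W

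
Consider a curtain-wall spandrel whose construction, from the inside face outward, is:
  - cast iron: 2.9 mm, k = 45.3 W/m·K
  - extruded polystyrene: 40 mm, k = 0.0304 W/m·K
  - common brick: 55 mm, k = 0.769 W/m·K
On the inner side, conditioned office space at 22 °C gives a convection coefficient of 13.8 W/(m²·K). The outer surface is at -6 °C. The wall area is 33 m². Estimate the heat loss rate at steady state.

Q ≈ 633 W

Model the wall as resistances in series:
R_inner film = 1/(h_i·A) = 1/(13.8×33) = 0.002196 K/W
R_cast iron = L/(kA) = 0.0029/(45.3×33) = 1.94×10^-6 K/W
R_extruded polystyrene = L/(kA) = 0.04/(0.0304×33) = 0.03987 K/W
R_common brick = L/(kA) = 0.055/(0.769×33) = 0.002167 K/W
R_total = 0.04424 K/W
Q = ΔT / R_total = 28 / 0.04424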